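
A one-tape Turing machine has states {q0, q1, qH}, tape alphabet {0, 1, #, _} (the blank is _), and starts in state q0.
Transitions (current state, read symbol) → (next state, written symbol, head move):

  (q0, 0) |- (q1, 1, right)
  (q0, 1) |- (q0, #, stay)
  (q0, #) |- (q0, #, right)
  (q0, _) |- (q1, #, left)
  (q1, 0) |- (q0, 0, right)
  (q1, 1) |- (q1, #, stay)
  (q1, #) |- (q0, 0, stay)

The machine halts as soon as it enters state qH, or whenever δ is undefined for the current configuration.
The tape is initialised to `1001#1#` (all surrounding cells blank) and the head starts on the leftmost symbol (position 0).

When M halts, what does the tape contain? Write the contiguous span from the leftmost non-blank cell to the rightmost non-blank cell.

#10###11

state=q0 head=0 tape=[1]001#1#__   (q0,1)→(q0,#,stay)
state=q0 head=0 tape=[#]001#1#__   (q0,#)→(q0,#,right)
state=q0 head=1 tape=#[0]01#1#__   (q0,0)→(q1,1,right)
state=q1 head=2 tape=#1[0]1#1#__   (q1,0)→(q0,0,right)
state=q0 head=3 tape=#10[1]#1#__   (q0,1)→(q0,#,stay)
state=q0 head=3 tape=#10[#]#1#__   (q0,#)→(q0,#,right)
state=q0 head=4 tape=#10#[#]1#__   (q0,#)→(q0,#,right)
state=q0 head=5 tape=#10##[1]#__   (q0,1)→(q0,#,stay)
state=q0 head=5 tape=#10##[#]#__   (q0,#)→(q0,#,right)
state=q0 head=6 tape=#10###[#]__   (q0,#)→(q0,#,right)
state=q0 head=7 tape=#10####[_]_   (q0,_)→(q1,#,left)
state=q1 head=6 tape=#10###[#]#_   (q1,#)→(q0,0,stay)
state=q0 head=6 tape=#10###[0]#_   (q0,0)→(q1,1,right)
state=q1 head=7 tape=#10###1[#]_   (q1,#)→(q0,0,stay)
state=q0 head=7 tape=#10###1[0]_   (q0,0)→(q1,1,right)
state=q1 head=8 tape=#10###11[_]
The non-blank tape span at halt is #10###11.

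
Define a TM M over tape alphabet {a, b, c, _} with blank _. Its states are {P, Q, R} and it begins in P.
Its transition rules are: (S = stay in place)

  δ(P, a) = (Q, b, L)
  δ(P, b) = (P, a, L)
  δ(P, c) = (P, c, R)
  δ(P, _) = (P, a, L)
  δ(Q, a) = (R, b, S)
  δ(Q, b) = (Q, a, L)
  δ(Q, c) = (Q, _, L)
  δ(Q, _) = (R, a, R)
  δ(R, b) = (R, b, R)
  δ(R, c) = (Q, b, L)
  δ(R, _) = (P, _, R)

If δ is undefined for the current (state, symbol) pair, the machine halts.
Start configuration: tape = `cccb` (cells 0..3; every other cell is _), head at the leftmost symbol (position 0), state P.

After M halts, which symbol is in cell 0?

a

state=P head=0 tape=__[c]ccb   (P,c)→(P,c,R)
state=P head=1 tape=__c[c]cb   (P,c)→(P,c,R)
state=P head=2 tape=__cc[c]b   (P,c)→(P,c,R)
state=P head=3 tape=__ccc[b]   (P,b)→(P,a,L)
state=P head=2 tape=__cc[c]a   (P,c)→(P,c,R)
state=P head=3 tape=__ccc[a]   (P,a)→(Q,b,L)
state=Q head=2 tape=__cc[c]b   (Q,c)→(Q,_,L)
state=Q head=1 tape=__c[c]_b   (Q,c)→(Q,_,L)
state=Q head=0 tape=__[c]__b   (Q,c)→(Q,_,L)
state=Q head=-1 tape=_[_]___b   (Q,_)→(R,a,R)
state=R head=0 tape=_a[_]__b   (R,_)→(P,_,R)
state=P head=1 tape=_a_[_]_b   (P,_)→(P,a,L)
state=P head=0 tape=_a[_]a_b   (P,_)→(P,a,L)
state=P head=-1 tape=_[a]aa_b   (P,a)→(Q,b,L)
state=Q head=-2 tape=[_]baa_b   (Q,_)→(R,a,R)
state=R head=-1 tape=a[b]aa_b   (R,b)→(R,b,R)
state=R head=0 tape=ab[a]a_b
Cell 0 holds a when M halts.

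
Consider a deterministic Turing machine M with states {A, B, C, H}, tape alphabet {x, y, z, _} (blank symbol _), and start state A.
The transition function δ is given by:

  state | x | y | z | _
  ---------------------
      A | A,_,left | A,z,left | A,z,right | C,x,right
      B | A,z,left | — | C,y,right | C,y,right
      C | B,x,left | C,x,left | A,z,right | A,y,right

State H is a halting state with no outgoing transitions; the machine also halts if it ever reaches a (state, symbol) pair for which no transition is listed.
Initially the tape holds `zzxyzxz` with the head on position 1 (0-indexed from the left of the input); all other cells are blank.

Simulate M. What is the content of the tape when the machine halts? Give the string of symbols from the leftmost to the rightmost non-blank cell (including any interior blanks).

zyxxzxz

state=A head=1 tape=z[z]xyzxz   (A,z)→(A,z,right)
state=A head=2 tape=zz[x]yzxz   (A,x)→(A,_,left)
state=A head=1 tape=z[z]_yzxz   (A,z)→(A,z,right)
state=A head=2 tape=zz[_]yzxz   (A,_)→(C,x,right)
state=C head=3 tape=zzx[y]zxz   (C,y)→(C,x,left)
state=C head=2 tape=zz[x]xzxz   (C,x)→(B,x,left)
state=B head=1 tape=z[z]xxzxz   (B,z)→(C,y,right)
state=C head=2 tape=zy[x]xzxz   (C,x)→(B,x,left)
state=B head=1 tape=z[y]xxzxz
The non-blank tape span at halt is zyxxzxz.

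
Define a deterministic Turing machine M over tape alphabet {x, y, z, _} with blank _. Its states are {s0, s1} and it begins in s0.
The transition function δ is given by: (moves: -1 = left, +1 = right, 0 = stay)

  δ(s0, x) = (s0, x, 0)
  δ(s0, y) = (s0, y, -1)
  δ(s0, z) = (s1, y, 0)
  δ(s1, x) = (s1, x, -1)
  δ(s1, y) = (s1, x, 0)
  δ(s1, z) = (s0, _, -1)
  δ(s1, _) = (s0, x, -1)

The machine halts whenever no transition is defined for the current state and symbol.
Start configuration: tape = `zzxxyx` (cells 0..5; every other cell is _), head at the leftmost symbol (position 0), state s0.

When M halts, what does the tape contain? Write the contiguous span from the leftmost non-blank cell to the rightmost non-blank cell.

xxzxxyx

s0 | __[z]zxxyx   read z → write y, move 0, go to s1
s1 | __[y]zxxyx   read y → write x, move 0, go to s1
s1 | __[x]zxxyx   read x → write x, move -1, go to s1
s1 | _[_]xzxxyx   read _ → write x, move -1, go to s0
s0 | [_]xxzxxyx
The non-blank tape span at halt is xxzxxyx.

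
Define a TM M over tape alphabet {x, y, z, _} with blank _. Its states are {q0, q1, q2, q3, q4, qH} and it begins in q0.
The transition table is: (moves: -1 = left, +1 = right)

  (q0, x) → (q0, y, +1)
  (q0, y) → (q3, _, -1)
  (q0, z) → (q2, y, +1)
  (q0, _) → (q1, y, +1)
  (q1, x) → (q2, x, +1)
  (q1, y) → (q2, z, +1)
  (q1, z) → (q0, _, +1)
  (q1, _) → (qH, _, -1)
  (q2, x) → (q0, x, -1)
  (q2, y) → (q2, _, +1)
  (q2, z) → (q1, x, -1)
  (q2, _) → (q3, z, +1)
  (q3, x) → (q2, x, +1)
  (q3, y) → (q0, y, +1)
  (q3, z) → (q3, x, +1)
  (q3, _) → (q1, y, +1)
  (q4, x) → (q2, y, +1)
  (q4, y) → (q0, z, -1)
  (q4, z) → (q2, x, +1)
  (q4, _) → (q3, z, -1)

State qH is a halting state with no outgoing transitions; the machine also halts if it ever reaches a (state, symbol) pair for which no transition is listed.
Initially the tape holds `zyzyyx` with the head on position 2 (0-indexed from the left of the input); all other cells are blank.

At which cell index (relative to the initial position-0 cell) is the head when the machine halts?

7

q0 | zy[z]yyx___   read z → write y, move +1, go to q2
q2 | zyy[y]yx___   read y → write _, move +1, go to q2
q2 | zyy_[y]x___   read y → write _, move +1, go to q2
q2 | zyy__[x]___   read x → write x, move -1, go to q0
q0 | zyy_[_]x___   read _ → write y, move +1, go to q1
q1 | zyy_y[x]___   read x → write x, move +1, go to q2
q2 | zyy_yx[_]__   read _ → write z, move +1, go to q3
q3 | zyy_yxz[_]_   read _ → write y, move +1, go to q1
q1 | zyy_yxzy[_]   read _ → write _, move -1, go to qH
qH | zyy_yxz[y]_
At halt the head is at cell 7.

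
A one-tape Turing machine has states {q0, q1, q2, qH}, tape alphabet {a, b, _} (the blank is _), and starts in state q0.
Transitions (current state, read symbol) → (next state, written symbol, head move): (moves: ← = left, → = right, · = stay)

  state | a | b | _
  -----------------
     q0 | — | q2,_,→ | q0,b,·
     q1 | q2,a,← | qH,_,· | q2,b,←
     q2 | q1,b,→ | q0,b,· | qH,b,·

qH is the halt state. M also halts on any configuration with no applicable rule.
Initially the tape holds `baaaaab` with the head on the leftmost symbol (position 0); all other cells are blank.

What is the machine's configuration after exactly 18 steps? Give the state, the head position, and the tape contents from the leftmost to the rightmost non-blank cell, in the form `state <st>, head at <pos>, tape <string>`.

state q1, head at 6, tape bb

q0 | [b]aaaaab   read b → write _, move →, go to q2
q2 | _[a]aaaab   read a → write b, move →, go to q1
q1 | _b[a]aaab   read a → write a, move ←, go to q2
q2 | _[b]aaaab   read b → write b, move ·, go to q0
q0 | _[b]aaaab   read b → write _, move →, go to q2
q2 | __[a]aaab   read a → write b, move →, go to q1
q1 | __b[a]aab   read a → write a, move ←, go to q2
q2 | __[b]aaab   read b → write b, move ·, go to q0
q0 | __[b]aaab   read b → write _, move →, go to q2
q2 | ___[a]aab   read a → write b, move →, go to q1
q1 | ___b[a]ab   read a → write a, move ←, go to q2
q2 | ___[b]aab   read b → write b, move ·, go to q0
q0 | ___[b]aab   read b → write _, move →, go to q2
q2 | ____[a]ab   read a → write b, move →, go to q1
q1 | ____b[a]b   read a → write a, move ←, go to q2
q2 | ____[b]ab   read b → write b, move ·, go to q0
q0 | ____[b]ab   read b → write _, move →, go to q2
q2 | _____[a]b   read a → write b, move →, go to q1
q1 | _____b[b]
After 18 steps: state q1, head at 6, tape bb.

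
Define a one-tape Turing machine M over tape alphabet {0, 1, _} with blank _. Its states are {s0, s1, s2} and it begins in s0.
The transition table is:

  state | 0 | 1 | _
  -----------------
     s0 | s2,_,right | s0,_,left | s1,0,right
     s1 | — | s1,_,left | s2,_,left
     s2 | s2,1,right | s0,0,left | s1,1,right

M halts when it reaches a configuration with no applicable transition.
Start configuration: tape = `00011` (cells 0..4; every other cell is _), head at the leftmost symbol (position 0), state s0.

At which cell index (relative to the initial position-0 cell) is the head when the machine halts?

state=s0 head=0 tape=_[0]0011   (s0,0)→(s2,_,right)
state=s2 head=1 tape=__[0]011   (s2,0)→(s2,1,right)
state=s2 head=2 tape=__1[0]11   (s2,0)→(s2,1,right)
state=s2 head=3 tape=__11[1]1   (s2,1)→(s0,0,left)
state=s0 head=2 tape=__1[1]01   (s0,1)→(s0,_,left)
state=s0 head=1 tape=__[1]_01   (s0,1)→(s0,_,left)
state=s0 head=0 tape=_[_]__01   (s0,_)→(s1,0,right)
state=s1 head=1 tape=_0[_]_01   (s1,_)→(s2,_,left)
state=s2 head=0 tape=_[0]__01   (s2,0)→(s2,1,right)
state=s2 head=1 tape=_1[_]_01   (s2,_)→(s1,1,right)
state=s1 head=2 tape=_11[_]01   (s1,_)→(s2,_,left)
state=s2 head=1 tape=_1[1]_01   (s2,1)→(s0,0,left)
state=s0 head=0 tape=_[1]0_01   (s0,1)→(s0,_,left)
state=s0 head=-1 tape=[_]_0_01   (s0,_)→(s1,0,right)
state=s1 head=0 tape=0[_]0_01   (s1,_)→(s2,_,left)
state=s2 head=-1 tape=[0]_0_01   (s2,0)→(s2,1,right)
state=s2 head=0 tape=1[_]0_01   (s2,_)→(s1,1,right)
state=s1 head=1 tape=11[0]_01
At halt the head is at cell 1.

1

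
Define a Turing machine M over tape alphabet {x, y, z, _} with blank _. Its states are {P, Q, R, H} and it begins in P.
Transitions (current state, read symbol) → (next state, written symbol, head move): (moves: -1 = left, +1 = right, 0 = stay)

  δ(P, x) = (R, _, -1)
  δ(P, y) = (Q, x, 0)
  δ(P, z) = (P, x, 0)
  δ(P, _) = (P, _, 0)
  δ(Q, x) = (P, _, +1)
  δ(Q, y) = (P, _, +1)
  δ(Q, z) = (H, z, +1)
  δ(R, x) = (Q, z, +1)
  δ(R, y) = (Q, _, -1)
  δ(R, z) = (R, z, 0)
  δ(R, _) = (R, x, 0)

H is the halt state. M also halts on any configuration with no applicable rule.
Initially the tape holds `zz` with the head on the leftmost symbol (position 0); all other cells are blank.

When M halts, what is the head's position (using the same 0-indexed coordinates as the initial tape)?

0

state=P head=0 tape=_[z]z   (P,z)→(P,x,0)
state=P head=0 tape=_[x]z   (P,x)→(R,_,-1)
state=R head=-1 tape=[_]_z   (R,_)→(R,x,0)
state=R head=-1 tape=[x]_z   (R,x)→(Q,z,+1)
state=Q head=0 tape=z[_]z
At halt the head is at cell 0.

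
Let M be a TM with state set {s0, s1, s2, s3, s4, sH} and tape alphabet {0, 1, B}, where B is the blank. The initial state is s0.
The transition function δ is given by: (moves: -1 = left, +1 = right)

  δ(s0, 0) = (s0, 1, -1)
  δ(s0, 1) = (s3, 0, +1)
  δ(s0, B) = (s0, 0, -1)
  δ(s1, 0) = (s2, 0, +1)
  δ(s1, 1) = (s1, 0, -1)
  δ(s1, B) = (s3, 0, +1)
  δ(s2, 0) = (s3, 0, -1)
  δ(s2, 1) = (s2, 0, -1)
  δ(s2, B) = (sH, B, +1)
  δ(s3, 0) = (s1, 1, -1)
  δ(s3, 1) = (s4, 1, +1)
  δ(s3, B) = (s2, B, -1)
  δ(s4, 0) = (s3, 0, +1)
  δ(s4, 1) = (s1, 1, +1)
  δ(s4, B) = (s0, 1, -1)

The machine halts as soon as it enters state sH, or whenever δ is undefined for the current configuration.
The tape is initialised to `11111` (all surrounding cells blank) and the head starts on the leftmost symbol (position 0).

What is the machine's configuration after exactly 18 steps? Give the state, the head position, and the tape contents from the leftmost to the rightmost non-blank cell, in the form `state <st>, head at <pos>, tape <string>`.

state s3, head at 2, tape 010001

s0 | B[1]1111   read 1 → write 0, move +1, go to s3
s3 | B0[1]111   read 1 → write 1, move +1, go to s4
s4 | B01[1]11   read 1 → write 1, move +1, go to s1
s1 | B011[1]1   read 1 → write 0, move -1, go to s1
s1 | B01[1]01   read 1 → write 0, move -1, go to s1
s1 | B0[1]001   read 1 → write 0, move -1, go to s1
s1 | B[0]0001   read 0 → write 0, move +1, go to s2
s2 | B0[0]001   read 0 → write 0, move -1, go to s3
s3 | B[0]0001   read 0 → write 1, move -1, go to s1
s1 | [B]10001   read B → write 0, move +1, go to s3
s3 | 0[1]0001   read 1 → write 1, move +1, go to s4
s4 | 01[0]001   read 0 → write 0, move +1, go to s3
s3 | 010[0]01   read 0 → write 1, move -1, go to s1
s1 | 01[0]101   read 0 → write 0, move +1, go to s2
s2 | 010[1]01   read 1 → write 0, move -1, go to s2
s2 | 01[0]001   read 0 → write 0, move -1, go to s3
s3 | 0[1]0001   read 1 → write 1, move +1, go to s4
s4 | 01[0]001   read 0 → write 0, move +1, go to s3
s3 | 010[0]01
After 18 steps: state s3, head at 2, tape 010001.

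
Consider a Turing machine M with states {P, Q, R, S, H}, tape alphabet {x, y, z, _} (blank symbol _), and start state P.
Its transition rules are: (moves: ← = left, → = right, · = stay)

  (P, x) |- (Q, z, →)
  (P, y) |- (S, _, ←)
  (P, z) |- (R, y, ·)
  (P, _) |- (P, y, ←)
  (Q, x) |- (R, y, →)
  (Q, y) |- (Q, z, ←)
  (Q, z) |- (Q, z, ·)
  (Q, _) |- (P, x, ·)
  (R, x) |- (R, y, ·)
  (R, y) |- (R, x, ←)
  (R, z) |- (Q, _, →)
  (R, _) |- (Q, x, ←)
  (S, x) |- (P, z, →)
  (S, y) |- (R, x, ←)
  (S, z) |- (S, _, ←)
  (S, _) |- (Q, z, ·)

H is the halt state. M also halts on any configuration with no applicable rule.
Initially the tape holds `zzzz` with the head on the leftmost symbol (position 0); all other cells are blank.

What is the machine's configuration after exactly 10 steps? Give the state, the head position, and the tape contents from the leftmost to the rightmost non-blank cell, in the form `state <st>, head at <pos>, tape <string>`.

state Q, head at -1, tape xxzzz

P | __[z]zzz   read z → write y, move ·, go to R
R | __[y]zzz   read y → write x, move ←, go to R
R | _[_]xzzz   read _ → write x, move ←, go to Q
Q | [_]xxzzz   read _ → write x, move ·, go to P
P | [x]xxzzz   read x → write z, move →, go to Q
Q | z[x]xzzz   read x → write y, move →, go to R
R | zy[x]zzz   read x → write y, move ·, go to R
R | zy[y]zzz   read y → write x, move ←, go to R
R | z[y]xzzz   read y → write x, move ←, go to R
R | [z]xxzzz   read z → write _, move →, go to Q
Q | _[x]xzzz
After 10 steps: state Q, head at -1, tape xxzzz.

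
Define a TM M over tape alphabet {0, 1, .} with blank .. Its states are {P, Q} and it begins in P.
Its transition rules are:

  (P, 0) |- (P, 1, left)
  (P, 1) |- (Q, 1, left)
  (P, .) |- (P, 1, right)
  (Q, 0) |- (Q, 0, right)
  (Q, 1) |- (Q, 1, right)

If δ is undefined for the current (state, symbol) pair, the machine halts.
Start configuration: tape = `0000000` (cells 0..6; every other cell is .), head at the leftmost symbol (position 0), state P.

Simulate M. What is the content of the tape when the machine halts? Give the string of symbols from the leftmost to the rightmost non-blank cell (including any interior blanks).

11000000

state=P head=0 tape=.[0]000000.   (P,0)→(P,1,left)
state=P head=-1 tape=[.]1000000.   (P,.)→(P,1,right)
state=P head=0 tape=1[1]000000.   (P,1)→(Q,1,left)
state=Q head=-1 tape=[1]1000000.   (Q,1)→(Q,1,right)
state=Q head=0 tape=1[1]000000.   (Q,1)→(Q,1,right)
state=Q head=1 tape=11[0]00000.   (Q,0)→(Q,0,right)
state=Q head=2 tape=110[0]0000.   (Q,0)→(Q,0,right)
state=Q head=3 tape=1100[0]000.   (Q,0)→(Q,0,right)
state=Q head=4 tape=11000[0]00.   (Q,0)→(Q,0,right)
state=Q head=5 tape=110000[0]0.   (Q,0)→(Q,0,right)
state=Q head=6 tape=1100000[0].   (Q,0)→(Q,0,right)
state=Q head=7 tape=11000000[.]
The non-blank tape span at halt is 11000000.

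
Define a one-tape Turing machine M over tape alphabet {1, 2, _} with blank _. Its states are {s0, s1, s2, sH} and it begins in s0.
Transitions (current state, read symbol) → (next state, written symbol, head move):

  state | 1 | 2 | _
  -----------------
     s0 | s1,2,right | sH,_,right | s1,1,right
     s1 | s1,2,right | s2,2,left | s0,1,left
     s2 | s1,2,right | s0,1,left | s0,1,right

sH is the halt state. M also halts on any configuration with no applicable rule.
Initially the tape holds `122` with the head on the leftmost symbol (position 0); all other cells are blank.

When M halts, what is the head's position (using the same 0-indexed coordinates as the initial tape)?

s0 | _[1]22   read 1 → write 2, move right, go to s1
s1 | _2[2]2   read 2 → write 2, move left, go to s2
s2 | _[2]22   read 2 → write 1, move left, go to s0
s0 | [_]122   read _ → write 1, move right, go to s1
s1 | 1[1]22   read 1 → write 2, move right, go to s1
s1 | 12[2]2   read 2 → write 2, move left, go to s2
s2 | 1[2]22   read 2 → write 1, move left, go to s0
s0 | [1]122   read 1 → write 2, move right, go to s1
s1 | 2[1]22   read 1 → write 2, move right, go to s1
s1 | 22[2]2   read 2 → write 2, move left, go to s2
s2 | 2[2]22   read 2 → write 1, move left, go to s0
s0 | [2]122   read 2 → write _, move right, go to sH
sH | _[1]22
At halt the head is at cell 0.

0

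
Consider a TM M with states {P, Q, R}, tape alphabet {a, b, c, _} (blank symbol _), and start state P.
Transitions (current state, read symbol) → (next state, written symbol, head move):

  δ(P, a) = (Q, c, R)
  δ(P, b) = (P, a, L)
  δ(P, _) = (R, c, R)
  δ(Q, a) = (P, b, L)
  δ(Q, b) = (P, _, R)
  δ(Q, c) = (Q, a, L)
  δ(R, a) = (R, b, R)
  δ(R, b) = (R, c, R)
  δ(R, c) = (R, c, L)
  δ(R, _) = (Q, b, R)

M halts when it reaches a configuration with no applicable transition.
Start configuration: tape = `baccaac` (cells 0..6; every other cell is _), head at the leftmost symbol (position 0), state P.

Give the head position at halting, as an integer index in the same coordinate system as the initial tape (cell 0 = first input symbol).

-2

P | __[b]accaac   read b → write a, move L, go to P
P | _[_]aaccaac   read _ → write c, move R, go to R
R | _c[a]accaac   read a → write b, move R, go to R
R | _cb[a]ccaac   read a → write b, move R, go to R
R | _cbb[c]caac   read c → write c, move L, go to R
R | _cb[b]ccaac   read b → write c, move R, go to R
R | _cbc[c]caac   read c → write c, move L, go to R
R | _cb[c]ccaac   read c → write c, move L, go to R
R | _c[b]cccaac   read b → write c, move R, go to R
R | _cc[c]ccaac   read c → write c, move L, go to R
R | _c[c]cccaac   read c → write c, move L, go to R
R | _[c]ccccaac   read c → write c, move L, go to R
R | [_]cccccaac   read _ → write b, move R, go to Q
Q | b[c]ccccaac   read c → write a, move L, go to Q
Q | [b]accccaac   read b → write _, move R, go to P
P | _[a]ccccaac   read a → write c, move R, go to Q
Q | _c[c]cccaac   read c → write a, move L, go to Q
Q | _[c]acccaac   read c → write a, move L, go to Q
Q | [_]aacccaac
At halt the head is at cell -2.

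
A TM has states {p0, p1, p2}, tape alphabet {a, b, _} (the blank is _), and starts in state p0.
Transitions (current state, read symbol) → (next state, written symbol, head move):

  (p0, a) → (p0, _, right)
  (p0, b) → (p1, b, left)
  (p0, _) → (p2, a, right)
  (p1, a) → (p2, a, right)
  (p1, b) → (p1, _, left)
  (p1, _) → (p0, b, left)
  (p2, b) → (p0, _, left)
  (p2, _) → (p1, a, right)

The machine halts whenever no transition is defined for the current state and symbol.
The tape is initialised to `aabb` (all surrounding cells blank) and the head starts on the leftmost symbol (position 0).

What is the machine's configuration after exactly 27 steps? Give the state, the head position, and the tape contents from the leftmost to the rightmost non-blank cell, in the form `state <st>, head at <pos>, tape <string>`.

p0 | [a]abb__   read a → write _, move right, go to p0
p0 | _[a]bb__   read a → write _, move right, go to p0
p0 | __[b]b__   read b → write b, move left, go to p1
p1 | _[_]bb__   read _ → write b, move left, go to p0
p0 | [_]bbb__   read _ → write a, move right, go to p2
p2 | a[b]bb__   read b → write _, move left, go to p0
p0 | [a]_bb__   read a → write _, move right, go to p0
p0 | _[_]bb__   read _ → write a, move right, go to p2
p2 | _a[b]b__   read b → write _, move left, go to p0
p0 | _[a]_b__   read a → write _, move right, go to p0
p0 | __[_]b__   read _ → write a, move right, go to p2
p2 | __a[b]__   read b → write _, move left, go to p0
p0 | __[a]___   read a → write _, move right, go to p0
p0 | ___[_]__   read _ → write a, move right, go to p2
p2 | ___a[_]_   read _ → write a, move right, go to p1
p1 | ___aa[_]   read _ → write b, move left, go to p0
p0 | ___a[a]b   read a → write _, move right, go to p0
p0 | ___a_[b]   read b → write b, move left, go to p1
p1 | ___a[_]b   read _ → write b, move left, go to p0
p0 | ___[a]bb   read a → write _, move right, go to p0
p0 | ____[b]b   read b → write b, move left, go to p1
p1 | ___[_]bb   read _ → write b, move left, go to p0
p0 | __[_]bbb   read _ → write a, move right, go to p2
p2 | __a[b]bb   read b → write _, move left, go to p0
p0 | __[a]_bb   read a → write _, move right, go to p0
p0 | ___[_]bb   read _ → write a, move right, go to p2
p2 | ___a[b]b   read b → write _, move left, go to p0
p0 | ___[a]_b
After 27 steps: state p0, head at 3, tape a_b.

state p0, head at 3, tape a_b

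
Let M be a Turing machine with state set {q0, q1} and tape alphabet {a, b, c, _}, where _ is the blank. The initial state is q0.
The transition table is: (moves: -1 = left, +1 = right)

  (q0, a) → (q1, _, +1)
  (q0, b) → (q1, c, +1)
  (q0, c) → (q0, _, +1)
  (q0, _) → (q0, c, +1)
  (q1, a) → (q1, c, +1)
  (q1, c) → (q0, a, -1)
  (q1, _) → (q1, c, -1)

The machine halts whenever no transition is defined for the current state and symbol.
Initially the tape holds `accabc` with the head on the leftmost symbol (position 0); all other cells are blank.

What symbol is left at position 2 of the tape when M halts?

q0 | [a]ccabc   read a → write _, move +1, go to q1
q1 | _[c]cabc   read c → write a, move -1, go to q0
q0 | [_]acabc   read _ → write c, move +1, go to q0
q0 | c[a]cabc   read a → write _, move +1, go to q1
q1 | c_[c]abc   read c → write a, move -1, go to q0
q0 | c[_]aabc   read _ → write c, move +1, go to q0
q0 | cc[a]abc   read a → write _, move +1, go to q1
q1 | cc_[a]bc   read a → write c, move +1, go to q1
q1 | cc_c[b]c
Cell 2 holds _ when M halts.

_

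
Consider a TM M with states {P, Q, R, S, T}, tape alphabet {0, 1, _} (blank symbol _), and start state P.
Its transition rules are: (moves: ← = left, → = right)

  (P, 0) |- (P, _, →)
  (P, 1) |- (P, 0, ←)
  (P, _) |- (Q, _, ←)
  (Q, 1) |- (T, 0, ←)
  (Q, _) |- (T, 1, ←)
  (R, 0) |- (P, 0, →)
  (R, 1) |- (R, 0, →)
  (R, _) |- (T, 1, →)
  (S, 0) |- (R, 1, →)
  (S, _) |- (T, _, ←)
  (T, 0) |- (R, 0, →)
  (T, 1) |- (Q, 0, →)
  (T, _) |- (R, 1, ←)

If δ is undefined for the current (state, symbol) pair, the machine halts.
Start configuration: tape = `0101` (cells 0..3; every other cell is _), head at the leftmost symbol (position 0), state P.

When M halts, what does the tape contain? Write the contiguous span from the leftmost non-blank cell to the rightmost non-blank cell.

P | ___[0]101   read 0 → write _, move →, go to P
P | ____[1]01   read 1 → write 0, move ←, go to P
P | ___[_]001   read _ → write _, move ←, go to Q
Q | __[_]_001   read _ → write 1, move ←, go to T
T | _[_]1_001   read _ → write 1, move ←, go to R
R | [_]11_001   read _ → write 1, move →, go to T
T | 1[1]1_001   read 1 → write 0, move →, go to Q
Q | 10[1]_001   read 1 → write 0, move ←, go to T
T | 1[0]0_001   read 0 → write 0, move →, go to R
R | 10[0]_001   read 0 → write 0, move →, go to P
P | 100[_]001   read _ → write _, move ←, go to Q
Q | 10[0]_001
The non-blank tape span at halt is 100_001.

100_001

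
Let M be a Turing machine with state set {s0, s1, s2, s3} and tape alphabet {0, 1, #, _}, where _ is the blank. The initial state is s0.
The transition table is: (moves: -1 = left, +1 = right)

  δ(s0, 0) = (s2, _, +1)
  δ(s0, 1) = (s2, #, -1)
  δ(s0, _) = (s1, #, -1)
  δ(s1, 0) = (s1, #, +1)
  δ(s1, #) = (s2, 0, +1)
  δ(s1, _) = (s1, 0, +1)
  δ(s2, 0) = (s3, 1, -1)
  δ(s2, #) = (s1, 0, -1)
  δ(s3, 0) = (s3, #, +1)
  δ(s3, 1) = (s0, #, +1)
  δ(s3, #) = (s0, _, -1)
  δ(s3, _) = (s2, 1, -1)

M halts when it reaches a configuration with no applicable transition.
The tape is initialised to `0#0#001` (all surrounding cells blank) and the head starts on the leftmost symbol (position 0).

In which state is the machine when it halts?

s2

state=s0 head=0 tape=[0]#0#001   (s0,0)→(s2,_,+1)
state=s2 head=1 tape=_[#]0#001   (s2,#)→(s1,0,-1)
state=s1 head=0 tape=[_]00#001   (s1,_)→(s1,0,+1)
state=s1 head=1 tape=0[0]0#001   (s1,0)→(s1,#,+1)
state=s1 head=2 tape=0#[0]#001   (s1,0)→(s1,#,+1)
state=s1 head=3 tape=0##[#]001   (s1,#)→(s2,0,+1)
state=s2 head=4 tape=0##0[0]01   (s2,0)→(s3,1,-1)
state=s3 head=3 tape=0##[0]101   (s3,0)→(s3,#,+1)
state=s3 head=4 tape=0###[1]01   (s3,1)→(s0,#,+1)
state=s0 head=5 tape=0####[0]1   (s0,0)→(s2,_,+1)
state=s2 head=6 tape=0####_[1]
No transition is defined for (s2, 1); M halts in state s2.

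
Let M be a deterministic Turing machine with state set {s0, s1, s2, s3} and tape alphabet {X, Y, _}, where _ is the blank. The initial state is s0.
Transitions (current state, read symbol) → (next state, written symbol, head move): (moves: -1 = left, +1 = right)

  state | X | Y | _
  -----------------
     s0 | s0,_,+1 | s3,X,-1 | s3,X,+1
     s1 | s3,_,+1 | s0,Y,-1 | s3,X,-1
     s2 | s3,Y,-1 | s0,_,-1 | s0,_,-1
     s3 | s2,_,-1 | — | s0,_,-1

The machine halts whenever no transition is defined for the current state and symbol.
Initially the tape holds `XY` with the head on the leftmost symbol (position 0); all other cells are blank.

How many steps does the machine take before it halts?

14

s0 | __[X]Y   read X → write _, move +1, go to s0
s0 | ___[Y]   read Y → write X, move -1, go to s3
s3 | __[_]X   read _ → write _, move -1, go to s0
s0 | _[_]_X   read _ → write X, move +1, go to s3
s3 | _X[_]X   read _ → write _, move -1, go to s0
s0 | _[X]_X   read X → write _, move +1, go to s0
s0 | __[_]X   read _ → write X, move +1, go to s3
s3 | __X[X]   read X → write _, move -1, go to s2
s2 | __[X]_   read X → write Y, move -1, go to s3
s3 | _[_]Y_   read _ → write _, move -1, go to s0
s0 | [_]_Y_   read _ → write X, move +1, go to s3
s3 | X[_]Y_   read _ → write _, move -1, go to s0
s0 | [X]_Y_   read X → write _, move +1, go to s0
s0 | _[_]Y_   read _ → write X, move +1, go to s3
s3 | _X[Y]_
M halts after 14 transitions.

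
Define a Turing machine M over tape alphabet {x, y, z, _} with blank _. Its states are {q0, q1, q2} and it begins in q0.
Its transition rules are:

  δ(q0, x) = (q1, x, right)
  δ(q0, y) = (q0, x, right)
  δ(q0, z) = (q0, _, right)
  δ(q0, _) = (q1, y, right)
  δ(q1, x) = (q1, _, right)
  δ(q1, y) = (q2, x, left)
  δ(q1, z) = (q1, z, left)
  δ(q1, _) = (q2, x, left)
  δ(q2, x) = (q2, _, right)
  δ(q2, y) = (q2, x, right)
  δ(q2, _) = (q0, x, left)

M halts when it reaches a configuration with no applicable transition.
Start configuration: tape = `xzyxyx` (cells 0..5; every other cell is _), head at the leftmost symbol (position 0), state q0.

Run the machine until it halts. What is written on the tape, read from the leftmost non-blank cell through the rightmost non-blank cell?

x__zyxyx

q0 | __[x]zyxyx   read x → write x, move right, go to q1
q1 | __x[z]yxyx   read z → write z, move left, go to q1
q1 | __[x]zyxyx   read x → write _, move right, go to q1
q1 | ___[z]yxyx   read z → write z, move left, go to q1
q1 | __[_]zyxyx   read _ → write x, move left, go to q2
q2 | _[_]xzyxyx   read _ → write x, move left, go to q0
q0 | [_]xxzyxyx   read _ → write y, move right, go to q1
q1 | y[x]xzyxyx   read x → write _, move right, go to q1
q1 | y_[x]zyxyx   read x → write _, move right, go to q1
q1 | y__[z]yxyx   read z → write z, move left, go to q1
q1 | y_[_]zyxyx   read _ → write x, move left, go to q2
q2 | y[_]xzyxyx   read _ → write x, move left, go to q0
q0 | [y]xxzyxyx   read y → write x, move right, go to q0
q0 | x[x]xzyxyx   read x → write x, move right, go to q1
q1 | xx[x]zyxyx   read x → write _, move right, go to q1
q1 | xx_[z]yxyx   read z → write z, move left, go to q1
q1 | xx[_]zyxyx   read _ → write x, move left, go to q2
q2 | x[x]xzyxyx   read x → write _, move right, go to q2
q2 | x_[x]zyxyx   read x → write _, move right, go to q2
q2 | x__[z]yxyx
The non-blank tape span at halt is x__zyxyx.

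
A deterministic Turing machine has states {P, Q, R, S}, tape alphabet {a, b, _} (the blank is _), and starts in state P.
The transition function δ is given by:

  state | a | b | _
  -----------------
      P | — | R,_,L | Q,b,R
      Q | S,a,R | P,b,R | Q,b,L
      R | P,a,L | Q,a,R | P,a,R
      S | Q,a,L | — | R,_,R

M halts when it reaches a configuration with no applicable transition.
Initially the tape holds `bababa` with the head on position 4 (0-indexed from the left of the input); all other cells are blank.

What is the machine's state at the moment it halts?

state=P head=4 tape=_baba[b]a____   (P,b)→(R,_,L)
state=R head=3 tape=_bab[a]_a____   (R,a)→(P,a,L)
state=P head=2 tape=_ba[b]a_a____   (P,b)→(R,_,L)
state=R head=1 tape=_b[a]_a_a____   (R,a)→(P,a,L)
state=P head=0 tape=_[b]a_a_a____   (P,b)→(R,_,L)
state=R head=-1 tape=[_]_a_a_a____   (R,_)→(P,a,R)
state=P head=0 tape=a[_]a_a_a____   (P,_)→(Q,b,R)
state=Q head=1 tape=ab[a]_a_a____   (Q,a)→(S,a,R)
state=S head=2 tape=aba[_]a_a____   (S,_)→(R,_,R)
state=R head=3 tape=aba_[a]_a____   (R,a)→(P,a,L)
state=P head=2 tape=aba[_]a_a____   (P,_)→(Q,b,R)
state=Q head=3 tape=abab[a]_a____   (Q,a)→(S,a,R)
state=S head=4 tape=ababa[_]a____   (S,_)→(R,_,R)
state=R head=5 tape=ababa_[a]____   (R,a)→(P,a,L)
state=P head=4 tape=ababa[_]a____   (P,_)→(Q,b,R)
state=Q head=5 tape=ababab[a]____   (Q,a)→(S,a,R)
state=S head=6 tape=abababa[_]___   (S,_)→(R,_,R)
state=R head=7 tape=abababa_[_]__   (R,_)→(P,a,R)
state=P head=8 tape=abababa_a[_]_   (P,_)→(Q,b,R)
state=Q head=9 tape=abababa_ab[_]   (Q,_)→(Q,b,L)
state=Q head=8 tape=abababa_a[b]b   (Q,b)→(P,b,R)
state=P head=9 tape=abababa_ab[b]   (P,b)→(R,_,L)
state=R head=8 tape=abababa_a[b]_   (R,b)→(Q,a,R)
state=Q head=9 tape=abababa_aa[_]   (Q,_)→(Q,b,L)
state=Q head=8 tape=abababa_a[a]b   (Q,a)→(S,a,R)
state=S head=9 tape=abababa_aa[b]
No transition is defined for (S, b); M halts in state S.

S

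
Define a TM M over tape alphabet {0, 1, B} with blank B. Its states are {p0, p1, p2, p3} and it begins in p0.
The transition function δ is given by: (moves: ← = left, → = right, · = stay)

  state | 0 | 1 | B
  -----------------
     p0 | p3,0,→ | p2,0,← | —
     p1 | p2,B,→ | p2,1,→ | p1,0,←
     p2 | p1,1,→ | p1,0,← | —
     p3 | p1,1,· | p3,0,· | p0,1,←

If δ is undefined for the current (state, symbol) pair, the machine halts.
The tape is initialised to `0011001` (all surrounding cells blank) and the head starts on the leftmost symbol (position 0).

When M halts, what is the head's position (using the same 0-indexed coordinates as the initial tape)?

p0 | [0]011001B   read 0 → write 0, move →, go to p3
p3 | 0[0]11001B   read 0 → write 1, move ·, go to p1
p1 | 0[1]11001B   read 1 → write 1, move →, go to p2
p2 | 01[1]1001B   read 1 → write 0, move ←, go to p1
p1 | 0[1]01001B   read 1 → write 1, move →, go to p2
p2 | 01[0]1001B   read 0 → write 1, move →, go to p1
p1 | 011[1]001B   read 1 → write 1, move →, go to p2
p2 | 0111[0]01B   read 0 → write 1, move →, go to p1
p1 | 01111[0]1B   read 0 → write B, move →, go to p2
p2 | 01111B[1]B   read 1 → write 0, move ←, go to p1
p1 | 01111[B]0B   read B → write 0, move ←, go to p1
p1 | 0111[1]00B   read 1 → write 1, move →, go to p2
p2 | 01111[0]0B   read 0 → write 1, move →, go to p1
p1 | 011111[0]B   read 0 → write B, move →, go to p2
p2 | 011111B[B]
At halt the head is at cell 7.

7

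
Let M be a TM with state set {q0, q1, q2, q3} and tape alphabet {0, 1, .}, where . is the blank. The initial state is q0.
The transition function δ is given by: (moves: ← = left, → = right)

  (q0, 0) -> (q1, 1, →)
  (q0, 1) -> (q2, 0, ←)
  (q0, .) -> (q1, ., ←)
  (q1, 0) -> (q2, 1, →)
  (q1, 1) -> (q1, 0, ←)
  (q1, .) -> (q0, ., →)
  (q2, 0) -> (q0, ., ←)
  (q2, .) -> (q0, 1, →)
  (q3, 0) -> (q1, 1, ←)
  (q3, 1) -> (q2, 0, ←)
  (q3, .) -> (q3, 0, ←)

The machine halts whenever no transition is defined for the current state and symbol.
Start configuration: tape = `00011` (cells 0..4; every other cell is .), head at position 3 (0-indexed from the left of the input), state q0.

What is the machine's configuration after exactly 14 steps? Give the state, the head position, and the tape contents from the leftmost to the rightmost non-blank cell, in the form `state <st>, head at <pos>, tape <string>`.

state=q0 head=3 tape=000[1]1..   (q0,1)→(q2,0,←)
state=q2 head=2 tape=00[0]01..   (q2,0)→(q0,.,←)
state=q0 head=1 tape=0[0].01..   (q0,0)→(q1,1,→)
state=q1 head=2 tape=01[.]01..   (q1,.)→(q0,.,→)
state=q0 head=3 tape=01.[0]1..   (q0,0)→(q1,1,→)
state=q1 head=4 tape=01.1[1]..   (q1,1)→(q1,0,←)
state=q1 head=3 tape=01.[1]0..   (q1,1)→(q1,0,←)
state=q1 head=2 tape=01[.]00..   (q1,.)→(q0,.,→)
state=q0 head=3 tape=01.[0]0..   (q0,0)→(q1,1,→)
state=q1 head=4 tape=01.1[0]..   (q1,0)→(q2,1,→)
state=q2 head=5 tape=01.11[.].   (q2,.)→(q0,1,→)
state=q0 head=6 tape=01.111[.]   (q0,.)→(q1,.,←)
state=q1 head=5 tape=01.11[1].   (q1,1)→(q1,0,←)
state=q1 head=4 tape=01.1[1]0.   (q1,1)→(q1,0,←)
state=q1 head=3 tape=01.[1]00.
After 14 steps: state q1, head at 3, tape 01.100.

state q1, head at 3, tape 01.100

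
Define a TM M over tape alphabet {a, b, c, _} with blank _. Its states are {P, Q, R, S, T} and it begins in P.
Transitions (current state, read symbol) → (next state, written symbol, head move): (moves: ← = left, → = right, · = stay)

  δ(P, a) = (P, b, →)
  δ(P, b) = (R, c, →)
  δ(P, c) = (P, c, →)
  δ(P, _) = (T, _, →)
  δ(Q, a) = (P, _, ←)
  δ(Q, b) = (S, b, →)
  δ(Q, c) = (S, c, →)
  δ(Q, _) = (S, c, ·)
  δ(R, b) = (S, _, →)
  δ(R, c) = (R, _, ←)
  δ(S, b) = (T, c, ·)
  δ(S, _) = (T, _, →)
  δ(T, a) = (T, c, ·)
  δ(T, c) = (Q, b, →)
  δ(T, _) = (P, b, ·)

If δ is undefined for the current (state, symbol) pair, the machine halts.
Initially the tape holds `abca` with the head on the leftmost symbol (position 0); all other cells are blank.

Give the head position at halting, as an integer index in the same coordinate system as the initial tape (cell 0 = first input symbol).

3

P | [a]bca   read a → write b, move →, go to P
P | b[b]ca   read b → write c, move →, go to R
R | bc[c]a   read c → write _, move ←, go to R
R | b[c]_a   read c → write _, move ←, go to R
R | [b]__a   read b → write _, move →, go to S
S | _[_]_a   read _ → write _, move →, go to T
T | __[_]a   read _ → write b, move ·, go to P
P | __[b]a   read b → write c, move →, go to R
R | __c[a]
At halt the head is at cell 3.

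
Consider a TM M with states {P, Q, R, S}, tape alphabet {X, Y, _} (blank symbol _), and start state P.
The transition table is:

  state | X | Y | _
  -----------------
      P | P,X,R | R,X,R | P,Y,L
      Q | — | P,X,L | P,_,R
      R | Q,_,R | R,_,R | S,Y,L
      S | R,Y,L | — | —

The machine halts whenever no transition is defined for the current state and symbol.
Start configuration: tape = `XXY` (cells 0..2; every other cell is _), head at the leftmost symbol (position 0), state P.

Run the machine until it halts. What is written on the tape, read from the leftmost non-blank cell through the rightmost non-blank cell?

state=P head=0 tape=[X]XY____   (P,X)→(P,X,R)
state=P head=1 tape=X[X]Y____   (P,X)→(P,X,R)
state=P head=2 tape=XX[Y]____   (P,Y)→(R,X,R)
state=R head=3 tape=XXX[_]___   (R,_)→(S,Y,L)
state=S head=2 tape=XX[X]Y___   (S,X)→(R,Y,L)
state=R head=1 tape=X[X]YY___   (R,X)→(Q,_,R)
state=Q head=2 tape=X_[Y]Y___   (Q,Y)→(P,X,L)
state=P head=1 tape=X[_]XY___   (P,_)→(P,Y,L)
state=P head=0 tape=[X]YXY___   (P,X)→(P,X,R)
state=P head=1 tape=X[Y]XY___   (P,Y)→(R,X,R)
state=R head=2 tape=XX[X]Y___   (R,X)→(Q,_,R)
state=Q head=3 tape=XX_[Y]___   (Q,Y)→(P,X,L)
state=P head=2 tape=XX[_]X___   (P,_)→(P,Y,L)
state=P head=1 tape=X[X]YX___   (P,X)→(P,X,R)
state=P head=2 tape=XX[Y]X___   (P,Y)→(R,X,R)
state=R head=3 tape=XXX[X]___   (R,X)→(Q,_,R)
state=Q head=4 tape=XXX_[_]__   (Q,_)→(P,_,R)
state=P head=5 tape=XXX__[_]_   (P,_)→(P,Y,L)
state=P head=4 tape=XXX_[_]Y_   (P,_)→(P,Y,L)
state=P head=3 tape=XXX[_]YY_   (P,_)→(P,Y,L)
state=P head=2 tape=XX[X]YYY_   (P,X)→(P,X,R)
state=P head=3 tape=XXX[Y]YY_   (P,Y)→(R,X,R)
state=R head=4 tape=XXXX[Y]Y_   (R,Y)→(R,_,R)
state=R head=5 tape=XXXX_[Y]_   (R,Y)→(R,_,R)
state=R head=6 tape=XXXX__[_]   (R,_)→(S,Y,L)
state=S head=5 tape=XXXX_[_]Y
The non-blank tape span at halt is XXXX__Y.

XXXX__Y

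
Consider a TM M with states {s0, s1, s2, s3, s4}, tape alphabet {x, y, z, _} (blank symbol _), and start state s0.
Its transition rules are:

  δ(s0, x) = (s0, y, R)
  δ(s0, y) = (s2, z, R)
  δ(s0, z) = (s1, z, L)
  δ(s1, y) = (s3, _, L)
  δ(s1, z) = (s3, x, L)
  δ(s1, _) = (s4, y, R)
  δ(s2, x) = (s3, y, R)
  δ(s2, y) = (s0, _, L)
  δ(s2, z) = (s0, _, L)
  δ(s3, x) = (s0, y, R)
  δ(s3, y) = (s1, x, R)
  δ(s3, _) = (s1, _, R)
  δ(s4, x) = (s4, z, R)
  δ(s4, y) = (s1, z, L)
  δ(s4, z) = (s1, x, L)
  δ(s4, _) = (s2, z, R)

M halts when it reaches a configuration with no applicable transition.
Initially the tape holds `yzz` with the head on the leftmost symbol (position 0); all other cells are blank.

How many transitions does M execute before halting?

14

s0 | __[y]zz   read y → write z, move R, go to s2
s2 | __z[z]z   read z → write _, move L, go to s0
s0 | __[z]_z   read z → write z, move L, go to s1
s1 | _[_]z_z   read _ → write y, move R, go to s4
s4 | _y[z]_z   read z → write x, move L, go to s1
s1 | _[y]x_z   read y → write _, move L, go to s3
s3 | [_]_x_z   read _ → write _, move R, go to s1
s1 | _[_]x_z   read _ → write y, move R, go to s4
s4 | _y[x]_z   read x → write z, move R, go to s4
s4 | _yz[_]z   read _ → write z, move R, go to s2
s2 | _yzz[z]   read z → write _, move L, go to s0
s0 | _yz[z]_   read z → write z, move L, go to s1
s1 | _y[z]z_   read z → write x, move L, go to s3
s3 | _[y]xz_   read y → write x, move R, go to s1
s1 | _x[x]z_
M halts after 14 transitions.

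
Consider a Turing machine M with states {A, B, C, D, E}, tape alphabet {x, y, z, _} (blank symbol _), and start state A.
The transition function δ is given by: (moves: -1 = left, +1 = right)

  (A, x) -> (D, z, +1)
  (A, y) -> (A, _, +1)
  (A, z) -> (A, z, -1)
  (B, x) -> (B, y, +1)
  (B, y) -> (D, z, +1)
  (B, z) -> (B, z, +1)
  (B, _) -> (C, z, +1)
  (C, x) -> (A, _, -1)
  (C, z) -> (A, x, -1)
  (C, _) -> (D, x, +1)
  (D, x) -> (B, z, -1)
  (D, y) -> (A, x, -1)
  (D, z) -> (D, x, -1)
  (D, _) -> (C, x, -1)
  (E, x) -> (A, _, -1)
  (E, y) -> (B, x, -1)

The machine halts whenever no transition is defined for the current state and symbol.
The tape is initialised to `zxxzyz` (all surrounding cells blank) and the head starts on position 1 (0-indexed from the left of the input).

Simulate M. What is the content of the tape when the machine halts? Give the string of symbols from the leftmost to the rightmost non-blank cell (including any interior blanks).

yzyyyyy_z_x

A | __z[x]xzyz___   read x → write z, move +1, go to D
D | __zz[x]zyz___   read x → write z, move -1, go to B
B | __z[z]zzyz___   read z → write z, move +1, go to B
B | __zz[z]zyz___   read z → write z, move +1, go to B
B | __zzz[z]yz___   read z → write z, move +1, go to B
B | __zzzz[y]z___   read y → write z, move +1, go to D
D | __zzzzz[z]___   read z → write x, move -1, go to D
D | __zzzz[z]x___   read z → write x, move -1, go to D
D | __zzz[z]xx___   read z → write x, move -1, go to D
D | __zz[z]xxx___   read z → write x, move -1, go to D
D | __z[z]xxxx___   read z → write x, move -1, go to D
D | __[z]xxxxx___   read z → write x, move -1, go to D
D | _[_]xxxxxx___   read _ → write x, move -1, go to C
C | [_]xxxxxxx___   read _ → write x, move +1, go to D
D | x[x]xxxxxx___   read x → write z, move -1, go to B
B | [x]zxxxxxx___   read x → write y, move +1, go to B
B | y[z]xxxxxx___   read z → write z, move +1, go to B
B | yz[x]xxxxx___   read x → write y, move +1, go to B
B | yzy[x]xxxx___   read x → write y, move +1, go to B
B | yzyy[x]xxx___   read x → write y, move +1, go to B
B | yzyyy[x]xx___   read x → write y, move +1, go to B
B | yzyyyy[x]x___   read x → write y, move +1, go to B
B | yzyyyyy[x]___   read x → write y, move +1, go to B
B | yzyyyyyy[_]__   read _ → write z, move +1, go to C
C | yzyyyyyyz[_]_   read _ → write x, move +1, go to D
D | yzyyyyyyzx[_]   read _ → write x, move -1, go to C
C | yzyyyyyyz[x]x   read x → write _, move -1, go to A
A | yzyyyyyy[z]_x   read z → write z, move -1, go to A
A | yzyyyyy[y]z_x   read y → write _, move +1, go to A
A | yzyyyyy_[z]_x   read z → write z, move -1, go to A
A | yzyyyyy[_]z_x
The non-blank tape span at halt is yzyyyyy_z_x.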